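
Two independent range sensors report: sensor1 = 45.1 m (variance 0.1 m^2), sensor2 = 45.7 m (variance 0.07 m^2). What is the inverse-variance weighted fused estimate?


w1 = (1/var1) / (1/var1 + 1/var2)
   = 10.0 / (10.0 + 14.2857) = 0.4118
w2 = 1 - w1 = 0.5882
fused = w1*s1 + w2*s2 = 18.5706 + 26.8824
= 45.4529 m


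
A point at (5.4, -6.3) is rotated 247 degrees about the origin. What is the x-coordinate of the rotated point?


x' = x*cos(theta) - y*sin(theta)
cos(247 deg) = -0.3907, sin(247 deg) = -0.9205
x' = 5.4 * -0.3907 - -6.3 * -0.9205
= -2.1099 - 5.7992
= -7.9091


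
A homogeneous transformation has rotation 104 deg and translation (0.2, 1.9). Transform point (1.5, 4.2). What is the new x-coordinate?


x' = cos(theta)*px - sin(theta)*py + tx
= -0.2419*1.5 - 0.9703*4.2 + 0.2
= -4.2381


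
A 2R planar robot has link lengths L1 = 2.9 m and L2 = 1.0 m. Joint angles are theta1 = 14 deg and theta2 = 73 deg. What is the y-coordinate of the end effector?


Convert angles to radians: theta1 = 0.2443, theta2 = 1.2741
y = L1*sin(theta1) + L2*sin(theta1+theta2)
y = 0.7016 + 0.9986
y = 1.7002


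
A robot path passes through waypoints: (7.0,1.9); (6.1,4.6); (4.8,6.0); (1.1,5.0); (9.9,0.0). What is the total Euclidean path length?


Segment lengths:
  seg1 = sqrt((-0.9)^2 + (2.7)^2) = 2.846
  seg2 = sqrt((-1.3)^2 + (1.4)^2) = 1.9105
  seg3 = sqrt((-3.7)^2 + (-1.0)^2) = 3.8328
  seg4 = sqrt((8.8)^2 + (-5.0)^2) = 10.1213
Total = 18.7106


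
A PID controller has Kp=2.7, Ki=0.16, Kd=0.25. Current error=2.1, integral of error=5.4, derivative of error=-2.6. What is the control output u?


u = Kp*e + Ki*int(e) + Kd*de/dt
= 2.7*2.1 + 0.16*5.4 + 0.25*(-2.6)
= 5.67 + 0.864 + -0.65
= 5.884


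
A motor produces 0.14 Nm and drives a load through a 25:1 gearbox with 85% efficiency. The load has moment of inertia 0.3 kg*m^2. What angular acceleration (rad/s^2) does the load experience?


tau_out = tau_motor * N * eta
= 0.14 * 25 * 0.85 = 2.975 Nm
alpha = tau_out / I = 2.975 / 0.3
= 9.9167 rad/s^2


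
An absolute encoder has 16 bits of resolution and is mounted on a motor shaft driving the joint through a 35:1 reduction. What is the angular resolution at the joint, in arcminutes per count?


counts = 2^16 = 65536
effective counts at joint = 65536 * 35 = 2293760
resolution = 360*60 / 2293760
= 0.0094 arcmin/count


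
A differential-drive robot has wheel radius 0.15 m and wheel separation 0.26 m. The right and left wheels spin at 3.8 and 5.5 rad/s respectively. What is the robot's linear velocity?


vR = r*wR = 0.15*3.8 = 0.57 m/s
vL = r*wL = 0.15*5.5 = 0.825 m/s
v = (vR+vL)/2 = 0.6975 m/s
omega = (vR-vL)/L = -0.9808 rad/s
linear velocity = 0.6975 m/s


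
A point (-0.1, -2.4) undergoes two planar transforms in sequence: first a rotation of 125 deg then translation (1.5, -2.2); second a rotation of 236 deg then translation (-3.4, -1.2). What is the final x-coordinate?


After transform 1:
x1 = cos(125)*-0.1 - sin(125)*-2.4 + 1.5 = 3.5233
y1 = sin(125)*-0.1 + cos(125)*-2.4 + -2.2 = -0.9053
After transform 2:
x2 = cos(236)*3.5233 - sin(236)*-0.9053 + -3.4
= -6.1208


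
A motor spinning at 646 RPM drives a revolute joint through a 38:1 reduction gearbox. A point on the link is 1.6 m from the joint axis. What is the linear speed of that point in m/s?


omega_motor = 646 * 2*pi/60 = 67.649 rad/s
omega_joint = omega_motor / 38 = 1.7802 rad/s
v = omega_joint * r = 1.7802 * 1.6
= 2.8484 m/s


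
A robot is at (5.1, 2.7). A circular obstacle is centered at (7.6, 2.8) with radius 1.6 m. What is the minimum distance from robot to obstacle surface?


center_dist = sqrt((5.1-7.6)^2 + (2.7-2.8)^2)
= sqrt(6.25 + 0.01)
= 2.502
min_dist = center_dist - radius = 2.502 - 1.6 = 0.902 m


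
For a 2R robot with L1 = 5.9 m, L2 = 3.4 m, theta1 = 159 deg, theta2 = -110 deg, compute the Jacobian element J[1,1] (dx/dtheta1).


J[1,1] = -L1*sin(t1) - L2*sin(t1+t2)
= -5.9*sin(159) - 3.4*sin(49)
= -4.6804


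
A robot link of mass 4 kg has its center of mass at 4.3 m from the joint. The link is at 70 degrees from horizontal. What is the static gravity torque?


tau = m*g*L*cos(angle)
= 4 * 9.81 * 4.3 * cos(70 deg)
= 4 * 9.81 * 4.3 * 0.342
= 57.7097 Nm


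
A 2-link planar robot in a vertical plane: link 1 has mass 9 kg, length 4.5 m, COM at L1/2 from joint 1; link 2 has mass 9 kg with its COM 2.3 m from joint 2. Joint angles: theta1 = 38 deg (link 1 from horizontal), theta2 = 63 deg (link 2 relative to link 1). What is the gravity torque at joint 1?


Horizontal distance from joint 1 to link-1 COM:
  x_c1 = (L1/2)*cos(t1) = 2.25 * 0.788 = 1.773 m
Horizontal distance from joint 1 to link-2 COM:
  x_c2 = L1*cos(t1) + Lc2*cos(t1+t2)
       = 4.5*0.788 + 2.3*-0.1908 = 3.1072 m
tau1 = m1*g*x_c1 + m2*g*x_c2
     = 9*9.81*1.773 + 9*9.81*3.1072
     = 156.5403 + 274.3336
     = 430.8739 Nm


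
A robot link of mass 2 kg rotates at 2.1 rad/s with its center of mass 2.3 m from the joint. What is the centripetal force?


F = m * omega^2 * r
= 2 * 2.1^2 * 2.3
= 2 * 4.41 * 2.3
= 20.286 N


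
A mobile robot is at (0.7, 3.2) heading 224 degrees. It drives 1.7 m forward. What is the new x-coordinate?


x_new = x0 + d*cos(theta)
= 0.7 + 1.7*cos(224)
= 0.7 + -1.2229
= -0.5229


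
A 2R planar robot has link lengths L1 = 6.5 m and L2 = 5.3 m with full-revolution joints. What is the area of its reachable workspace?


r_max = L1 + L2 = 11.8 m
r_min = |L1 - L2| = 1.2 m
Area = pi*(r_max^2 - r_min^2)
= pi*(139.24 - 1.44)
= pi * 137.8
= 432.9115 m^2


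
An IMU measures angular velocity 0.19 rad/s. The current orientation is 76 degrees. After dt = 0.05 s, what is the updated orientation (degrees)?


delta_theta = w * dt = 0.19 * 0.05 = 0.0095 rad
= 0.5443 deg
theta_new = 76 + 0.5443 = 76.5443 deg


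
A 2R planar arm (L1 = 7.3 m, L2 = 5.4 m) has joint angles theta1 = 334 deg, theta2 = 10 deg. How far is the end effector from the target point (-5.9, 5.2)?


End effector via forward kinematics:
x = L1*cos(t1) + L2*cos(t1+t2) = 11.752
y = L1*sin(t1) + L2*sin(t1+t2) = -4.6886
Distance to target:
d = sqrt((-5.9 - 11.752)^2 + (5.2 - -4.6886)^2)
= sqrt(311.5934 + 97.7834)
= 20.2331 m


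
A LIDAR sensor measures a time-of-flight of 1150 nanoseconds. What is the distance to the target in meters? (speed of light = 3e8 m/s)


tof = 1150 ns = 1.15e-06 s
dist = c * tof / 2
= 3e8 * 1.15e-06 / 2
= 172.5 m


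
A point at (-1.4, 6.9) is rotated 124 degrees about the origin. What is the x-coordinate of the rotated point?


x' = x*cos(theta) - y*sin(theta)
cos(124 deg) = -0.5592, sin(124 deg) = 0.829
x' = -1.4 * -0.5592 - 6.9 * 0.829
= 0.7829 - 5.7204
= -4.9375


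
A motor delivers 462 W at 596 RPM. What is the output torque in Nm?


omega = 596 * 2*pi/60 = 62.413 rad/s
tau = P / omega = 462 / 62.413
= 7.4023 Nm


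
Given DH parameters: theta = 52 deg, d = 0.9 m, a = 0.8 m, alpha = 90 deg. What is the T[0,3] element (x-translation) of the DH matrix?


T[0,3] = a * cos(theta)
= 0.8 * cos(52 deg)
= 0.8 * 0.6157
= 0.4925


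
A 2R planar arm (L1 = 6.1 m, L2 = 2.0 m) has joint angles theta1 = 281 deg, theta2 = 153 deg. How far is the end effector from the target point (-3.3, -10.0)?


End effector via forward kinematics:
x = L1*cos(t1) + L2*cos(t1+t2) = 1.7152
y = L1*sin(t1) + L2*sin(t1+t2) = -4.0654
Distance to target:
d = sqrt((-3.3 - 1.7152)^2 + (-10.0 - -4.0654)^2)
= sqrt(25.1523 + 35.2194)
= 7.7699 m


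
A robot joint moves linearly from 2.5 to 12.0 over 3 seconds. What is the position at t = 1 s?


s = t/T = 1/3 = 0.3333
p(t) = p0 + (pf-p0)*s
= 2.5 + (12.0 - 2.5) * 0.3333
= 5.6667


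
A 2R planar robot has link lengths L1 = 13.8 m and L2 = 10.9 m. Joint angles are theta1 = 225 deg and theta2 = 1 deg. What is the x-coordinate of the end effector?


Convert angles to radians: theta1 = 3.927, theta2 = 0.0175
x = L1*cos(theta1) + L2*cos(theta1+theta2)
x = -9.7581 + -7.5718
x = -17.3298


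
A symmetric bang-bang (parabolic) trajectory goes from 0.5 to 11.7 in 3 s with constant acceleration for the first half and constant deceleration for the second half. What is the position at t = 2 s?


Symmetric rest-to-rest: each phase covers (pf-p0)/2 in time T/2. 0.5*a*(T/2)^2 = (pf-p0)/2 => a = 4*(pf-p0)/T^2
a = 4*(11.7-0.5)/3^2 = 4.9778
t = 2 is in the deceleration phase (t > T/2).
p = pf - 0.5*a*(T-t)^2 = 11.7 - 0.5*4.9778*1^2
= 9.2111


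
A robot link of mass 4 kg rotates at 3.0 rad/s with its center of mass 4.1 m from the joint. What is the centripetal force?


F = m * omega^2 * r
= 4 * 3.0^2 * 4.1
= 4 * 9.0 * 4.1
= 147.6 N


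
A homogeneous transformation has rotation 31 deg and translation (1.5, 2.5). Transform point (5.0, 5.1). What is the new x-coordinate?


x' = cos(theta)*px - sin(theta)*py + tx
= 0.8572*5.0 - 0.515*5.1 + 1.5
= 3.1591


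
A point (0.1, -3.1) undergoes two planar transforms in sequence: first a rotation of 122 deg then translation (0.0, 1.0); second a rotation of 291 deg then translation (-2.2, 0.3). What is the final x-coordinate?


After transform 1:
x1 = cos(122)*0.1 - sin(122)*-3.1 + 0.0 = 2.576
y1 = sin(122)*0.1 + cos(122)*-3.1 + 1.0 = 2.7276
After transform 2:
x2 = cos(291)*2.576 - sin(291)*2.7276 + -2.2
= 1.2695


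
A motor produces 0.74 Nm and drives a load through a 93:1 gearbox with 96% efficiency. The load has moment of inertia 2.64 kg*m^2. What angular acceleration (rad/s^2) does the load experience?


tau_out = tau_motor * N * eta
= 0.74 * 93 * 0.96 = 66.0672 Nm
alpha = tau_out / I = 66.0672 / 2.64
= 25.0255 rad/s^2


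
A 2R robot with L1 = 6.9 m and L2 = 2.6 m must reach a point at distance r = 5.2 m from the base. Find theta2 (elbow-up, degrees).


cos(theta2) = (r^2 - L1^2 - L2^2) / (2*L1*L2)
cos(theta2) = (27.04 - 47.61 - 6.76) / 35.88
cos(theta2) = -0.761706
theta2 = 139.6148 degrees


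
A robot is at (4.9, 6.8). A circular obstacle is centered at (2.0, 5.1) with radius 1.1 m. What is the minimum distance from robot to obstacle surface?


center_dist = sqrt((4.9-2.0)^2 + (6.8-5.1)^2)
= sqrt(8.41 + 2.89)
= 3.3615
min_dist = center_dist - radius = 3.3615 - 1.1 = 2.2615 m


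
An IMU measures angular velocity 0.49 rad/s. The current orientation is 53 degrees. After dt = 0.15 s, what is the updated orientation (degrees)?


delta_theta = w * dt = 0.49 * 0.15 = 0.0735 rad
= 4.2112 deg
theta_new = 53 + 4.2112 = 57.2112 deg


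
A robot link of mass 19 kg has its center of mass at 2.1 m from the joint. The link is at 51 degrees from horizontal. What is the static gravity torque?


tau = m*g*L*cos(angle)
= 19 * 9.81 * 2.1 * cos(51 deg)
= 19 * 9.81 * 2.1 * 0.6293
= 246.328 Nm


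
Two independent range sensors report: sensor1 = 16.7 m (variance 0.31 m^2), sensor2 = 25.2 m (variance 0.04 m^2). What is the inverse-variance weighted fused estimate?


w1 = (1/var1) / (1/var1 + 1/var2)
   = 3.2258 / (3.2258 + 25.0) = 0.1143
w2 = 1 - w1 = 0.8857
fused = w1*s1 + w2*s2 = 1.9086 + 22.32
= 24.2286 m


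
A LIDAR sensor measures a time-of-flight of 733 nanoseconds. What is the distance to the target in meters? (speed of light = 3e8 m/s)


tof = 733 ns = 7.33e-07 s
dist = c * tof / 2
= 3e8 * 7.33e-07 / 2
= 109.95 m


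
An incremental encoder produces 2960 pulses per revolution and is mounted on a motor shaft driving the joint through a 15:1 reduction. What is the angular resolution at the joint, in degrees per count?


counts per rev = 2960
effective counts at joint = 2960 * 15 = 44400
resolution = 360 / 44400
= 0.0081 deg/count


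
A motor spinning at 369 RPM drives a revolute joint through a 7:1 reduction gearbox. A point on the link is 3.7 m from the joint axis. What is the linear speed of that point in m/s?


omega_motor = 369 * 2*pi/60 = 38.6416 rad/s
omega_joint = omega_motor / 7 = 5.5202 rad/s
v = omega_joint * r = 5.5202 * 3.7
= 20.4248 m/s


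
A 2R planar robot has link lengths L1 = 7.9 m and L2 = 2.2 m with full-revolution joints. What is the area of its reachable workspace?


r_max = L1 + L2 = 10.1 m
r_min = |L1 - L2| = 5.7 m
Area = pi*(r_max^2 - r_min^2)
= pi*(102.01 - 32.49)
= pi * 69.52
= 218.4035 m^2


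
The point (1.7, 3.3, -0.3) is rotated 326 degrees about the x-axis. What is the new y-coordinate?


Rotation about x-axis: y' = y*cos(theta) - z*sin(theta)
= 3.3 * 0.829 - -0.3 * -0.5592
= 2.5681


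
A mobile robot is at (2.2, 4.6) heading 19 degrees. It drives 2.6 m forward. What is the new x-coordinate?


x_new = x0 + d*cos(theta)
= 2.2 + 2.6*cos(19)
= 2.2 + 2.4583
= 4.6583


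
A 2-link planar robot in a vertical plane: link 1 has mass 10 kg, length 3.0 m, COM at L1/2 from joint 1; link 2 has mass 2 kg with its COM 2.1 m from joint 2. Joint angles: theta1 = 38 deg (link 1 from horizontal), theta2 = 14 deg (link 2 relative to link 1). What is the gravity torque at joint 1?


Horizontal distance from joint 1 to link-1 COM:
  x_c1 = (L1/2)*cos(t1) = 1.5 * 0.788 = 1.182 m
Horizontal distance from joint 1 to link-2 COM:
  x_c2 = L1*cos(t1) + Lc2*cos(t1+t2)
       = 3.0*0.788 + 2.1*0.6157 = 3.6569 m
tau1 = m1*g*x_c1 + m2*g*x_c2
     = 10*9.81*1.182 + 2*9.81*3.6569
     = 115.9558 + 71.7488
     = 187.7046 Nm


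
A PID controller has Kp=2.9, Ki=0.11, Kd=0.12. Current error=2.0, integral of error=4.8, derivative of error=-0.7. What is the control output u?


u = Kp*e + Ki*int(e) + Kd*de/dt
= 2.9*2.0 + 0.11*4.8 + 0.12*(-0.7)
= 5.8 + 0.528 + -0.084
= 6.244


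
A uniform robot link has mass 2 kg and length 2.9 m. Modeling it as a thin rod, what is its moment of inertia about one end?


I = (1/3) * m * L^2
= (1/3) * 2 * 2.9^2
= 0.333333 * 2 * 8.41
= 5.6067 kg*m^2


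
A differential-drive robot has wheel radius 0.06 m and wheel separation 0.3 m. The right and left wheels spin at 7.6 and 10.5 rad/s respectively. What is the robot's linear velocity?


vR = r*wR = 0.06*7.6 = 0.456 m/s
vL = r*wL = 0.06*10.5 = 0.63 m/s
v = (vR+vL)/2 = 0.543 m/s
omega = (vR-vL)/L = -0.58 rad/s
linear velocity = 0.543 m/s


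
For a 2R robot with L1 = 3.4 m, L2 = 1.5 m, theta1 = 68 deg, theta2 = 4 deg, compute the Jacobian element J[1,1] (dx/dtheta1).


J[1,1] = -L1*sin(t1) - L2*sin(t1+t2)
= -3.4*sin(68) - 1.5*sin(72)
= -4.579


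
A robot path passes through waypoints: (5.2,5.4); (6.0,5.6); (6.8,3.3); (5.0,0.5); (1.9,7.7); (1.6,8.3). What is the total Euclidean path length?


Segment lengths:
  seg1 = sqrt((0.8)^2 + (0.2)^2) = 0.8246
  seg2 = sqrt((0.8)^2 + (-2.3)^2) = 2.4352
  seg3 = sqrt((-1.8)^2 + (-2.8)^2) = 3.3287
  seg4 = sqrt((-3.1)^2 + (7.2)^2) = 7.839
  seg5 = sqrt((-0.3)^2 + (0.6)^2) = 0.6708
Total = 15.0983


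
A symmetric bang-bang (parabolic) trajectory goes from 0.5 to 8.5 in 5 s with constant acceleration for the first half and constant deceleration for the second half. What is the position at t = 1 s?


Symmetric rest-to-rest: each phase covers (pf-p0)/2 in time T/2. 0.5*a*(T/2)^2 = (pf-p0)/2 => a = 4*(pf-p0)/T^2
a = 4*(8.5-0.5)/5^2 = 1.28
t = 1 is in the acceleration phase (t <= T/2).
p = p0 + 0.5*a*t^2 = 0.5 + 0.5*1.28*1^2
= 1.14


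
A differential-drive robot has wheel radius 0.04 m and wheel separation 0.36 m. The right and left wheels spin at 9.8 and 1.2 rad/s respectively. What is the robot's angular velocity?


vR = r*wR = 0.04*9.8 = 0.392 m/s
vL = r*wL = 0.04*1.2 = 0.048 m/s
v = (vR+vL)/2 = 0.22 m/s
omega = (vR-vL)/L = 0.9556 rad/s
angular velocity = 0.9556 rad/s


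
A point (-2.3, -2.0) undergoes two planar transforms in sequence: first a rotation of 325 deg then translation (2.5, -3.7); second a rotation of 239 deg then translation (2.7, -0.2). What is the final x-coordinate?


After transform 1:
x1 = cos(325)*-2.3 - sin(325)*-2.0 + 2.5 = -0.5312
y1 = sin(325)*-2.3 + cos(325)*-2.0 + -3.7 = -4.0191
After transform 2:
x2 = cos(239)*-0.5312 - sin(239)*-4.0191 + 2.7
= -0.4714


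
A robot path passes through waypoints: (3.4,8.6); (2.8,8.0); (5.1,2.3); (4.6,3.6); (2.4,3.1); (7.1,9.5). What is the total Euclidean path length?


Segment lengths:
  seg1 = sqrt((-0.6)^2 + (-0.6)^2) = 0.8485
  seg2 = sqrt((2.3)^2 + (-5.7)^2) = 6.1465
  seg3 = sqrt((-0.5)^2 + (1.3)^2) = 1.3928
  seg4 = sqrt((-2.2)^2 + (-0.5)^2) = 2.2561
  seg5 = sqrt((4.7)^2 + (6.4)^2) = 7.9404
Total = 18.5844


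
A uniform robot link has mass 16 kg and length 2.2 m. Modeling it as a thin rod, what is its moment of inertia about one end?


I = (1/3) * m * L^2
= (1/3) * 16 * 2.2^2
= 0.333333 * 16 * 4.84
= 25.8133 kg*m^2


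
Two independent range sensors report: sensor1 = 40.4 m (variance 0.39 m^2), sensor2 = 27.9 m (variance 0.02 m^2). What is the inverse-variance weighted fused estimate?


w1 = (1/var1) / (1/var1 + 1/var2)
   = 2.5641 / (2.5641 + 50.0) = 0.0488
w2 = 1 - w1 = 0.9512
fused = w1*s1 + w2*s2 = 1.9707 + 26.539
= 28.5098 m


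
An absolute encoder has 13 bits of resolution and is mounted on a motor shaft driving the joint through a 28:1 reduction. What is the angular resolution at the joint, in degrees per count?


counts = 2^13 = 8192
effective counts at joint = 8192 * 28 = 229376
resolution = 360 / 229376
= 0.0016 deg/count


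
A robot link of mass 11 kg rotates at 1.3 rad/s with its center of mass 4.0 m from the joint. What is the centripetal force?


F = m * omega^2 * r
= 11 * 1.3^2 * 4.0
= 11 * 1.69 * 4.0
= 74.36 N


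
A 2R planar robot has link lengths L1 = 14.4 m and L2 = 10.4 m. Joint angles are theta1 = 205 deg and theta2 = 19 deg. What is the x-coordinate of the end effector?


Convert angles to radians: theta1 = 3.5779, theta2 = 0.3316
x = L1*cos(theta1) + L2*cos(theta1+theta2)
x = -13.0508 + -7.4811
x = -20.532


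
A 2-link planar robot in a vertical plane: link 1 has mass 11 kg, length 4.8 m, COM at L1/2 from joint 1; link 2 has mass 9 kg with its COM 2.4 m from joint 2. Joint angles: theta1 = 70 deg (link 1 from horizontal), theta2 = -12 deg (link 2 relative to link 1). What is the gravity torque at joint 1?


Horizontal distance from joint 1 to link-1 COM:
  x_c1 = (L1/2)*cos(t1) = 2.4 * 0.342 = 0.8208 m
Horizontal distance from joint 1 to link-2 COM:
  x_c2 = L1*cos(t1) + Lc2*cos(t1+t2)
       = 4.8*0.342 + 2.4*0.5299 = 2.9135 m
tau1 = m1*g*x_c1 + m2*g*x_c2
     = 11*9.81*0.8208 + 9*9.81*2.9135
     = 88.5777 + 257.2332
     = 345.8109 Nm


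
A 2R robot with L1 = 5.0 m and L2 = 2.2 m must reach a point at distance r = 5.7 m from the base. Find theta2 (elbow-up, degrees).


cos(theta2) = (r^2 - L1^2 - L2^2) / (2*L1*L2)
cos(theta2) = (32.49 - 25.0 - 4.84) / 22.0
cos(theta2) = 0.120455
theta2 = 83.0817 degrees


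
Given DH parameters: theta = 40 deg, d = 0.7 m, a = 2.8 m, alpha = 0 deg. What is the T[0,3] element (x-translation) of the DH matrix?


T[0,3] = a * cos(theta)
= 2.8 * cos(40 deg)
= 2.8 * 0.766
= 2.1449


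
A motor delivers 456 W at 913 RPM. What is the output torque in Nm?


omega = 913 * 2*pi/60 = 95.6091 rad/s
tau = P / omega = 456 / 95.6091
= 4.7694 Nm


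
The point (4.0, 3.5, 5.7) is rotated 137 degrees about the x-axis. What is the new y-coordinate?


Rotation about x-axis: y' = y*cos(theta) - z*sin(theta)
= 3.5 * -0.7314 - 5.7 * 0.682
= -6.4471


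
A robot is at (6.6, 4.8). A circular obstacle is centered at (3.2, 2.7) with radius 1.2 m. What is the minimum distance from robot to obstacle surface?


center_dist = sqrt((6.6-3.2)^2 + (4.8-2.7)^2)
= sqrt(11.56 + 4.41)
= 3.9962
min_dist = center_dist - radius = 3.9962 - 1.2 = 2.7962 m


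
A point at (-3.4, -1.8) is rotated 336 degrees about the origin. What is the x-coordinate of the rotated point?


x' = x*cos(theta) - y*sin(theta)
cos(336 deg) = 0.9135, sin(336 deg) = -0.4067
x' = -3.4 * 0.9135 - -1.8 * -0.4067
= -3.1061 - 0.7321
= -3.8382


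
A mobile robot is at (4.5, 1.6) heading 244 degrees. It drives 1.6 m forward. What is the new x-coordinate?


x_new = x0 + d*cos(theta)
= 4.5 + 1.6*cos(244)
= 4.5 + -0.7014
= 3.7986


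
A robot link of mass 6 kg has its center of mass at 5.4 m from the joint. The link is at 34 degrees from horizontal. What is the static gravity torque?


tau = m*g*L*cos(angle)
= 6 * 9.81 * 5.4 * cos(34 deg)
= 6 * 9.81 * 5.4 * 0.829
= 263.5046 Nm


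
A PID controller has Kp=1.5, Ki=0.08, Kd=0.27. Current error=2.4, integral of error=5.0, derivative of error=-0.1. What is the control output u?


u = Kp*e + Ki*int(e) + Kd*de/dt
= 1.5*2.4 + 0.08*5.0 + 0.27*(-0.1)
= 3.6 + 0.4 + -0.027
= 3.973


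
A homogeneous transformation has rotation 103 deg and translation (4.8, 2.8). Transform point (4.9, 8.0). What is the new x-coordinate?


x' = cos(theta)*px - sin(theta)*py + tx
= -0.225*4.9 - 0.9744*8.0 + 4.8
= -4.0972


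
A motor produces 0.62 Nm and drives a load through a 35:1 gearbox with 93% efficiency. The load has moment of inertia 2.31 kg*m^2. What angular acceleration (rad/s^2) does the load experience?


tau_out = tau_motor * N * eta
= 0.62 * 35 * 0.93 = 20.181 Nm
alpha = tau_out / I = 20.181 / 2.31
= 8.7364 rad/s^2


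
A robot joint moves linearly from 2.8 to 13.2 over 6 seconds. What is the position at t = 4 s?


s = t/T = 4/6 = 0.6667
p(t) = p0 + (pf-p0)*s
= 2.8 + (13.2 - 2.8) * 0.6667
= 9.7333


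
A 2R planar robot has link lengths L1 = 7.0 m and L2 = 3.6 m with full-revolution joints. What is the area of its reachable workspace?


r_max = L1 + L2 = 10.6 m
r_min = |L1 - L2| = 3.4 m
Area = pi*(r_max^2 - r_min^2)
= pi*(112.36 - 11.56)
= pi * 100.8
= 316.6725 m^2


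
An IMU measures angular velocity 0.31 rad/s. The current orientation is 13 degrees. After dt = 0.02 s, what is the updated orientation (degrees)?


delta_theta = w * dt = 0.31 * 0.02 = 0.0062 rad
= 0.3552 deg
theta_new = 13 + 0.3552 = 13.3552 deg


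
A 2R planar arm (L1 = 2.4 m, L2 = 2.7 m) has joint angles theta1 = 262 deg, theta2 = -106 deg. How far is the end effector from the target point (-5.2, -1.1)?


End effector via forward kinematics:
x = L1*cos(t1) + L2*cos(t1+t2) = -2.8006
y = L1*sin(t1) + L2*sin(t1+t2) = -1.2785
Distance to target:
d = sqrt((-5.2 - -2.8006)^2 + (-1.1 - -1.2785)^2)
= sqrt(5.7572 + 0.0318)
= 2.406 m


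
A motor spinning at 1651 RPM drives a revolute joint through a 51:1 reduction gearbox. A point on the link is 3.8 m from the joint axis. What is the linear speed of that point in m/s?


omega_motor = 1651 * 2*pi/60 = 172.8923 rad/s
omega_joint = omega_motor / 51 = 3.39 rad/s
v = omega_joint * r = 3.39 * 3.8
= 12.8822 m/s


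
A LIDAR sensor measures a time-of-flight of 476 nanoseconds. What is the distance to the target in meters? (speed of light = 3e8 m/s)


tof = 476 ns = 4.76e-07 s
dist = c * tof / 2
= 3e8 * 4.76e-07 / 2
= 71.4 m


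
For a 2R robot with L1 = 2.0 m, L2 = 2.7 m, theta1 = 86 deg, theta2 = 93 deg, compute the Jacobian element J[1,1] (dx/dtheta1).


J[1,1] = -L1*sin(t1) - L2*sin(t1+t2)
= -2.0*sin(86) - 2.7*sin(179)
= -2.0422


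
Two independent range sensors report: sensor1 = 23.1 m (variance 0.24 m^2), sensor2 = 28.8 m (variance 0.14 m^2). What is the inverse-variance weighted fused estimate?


w1 = (1/var1) / (1/var1 + 1/var2)
   = 4.1667 / (4.1667 + 7.1429) = 0.3684
w2 = 1 - w1 = 0.6316
fused = w1*s1 + w2*s2 = 8.5105 + 18.1895
= 26.7 m


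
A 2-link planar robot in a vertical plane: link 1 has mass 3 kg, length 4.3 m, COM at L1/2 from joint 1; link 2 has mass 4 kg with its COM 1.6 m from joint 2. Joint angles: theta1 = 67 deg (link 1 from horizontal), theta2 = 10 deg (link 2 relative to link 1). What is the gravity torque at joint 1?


Horizontal distance from joint 1 to link-1 COM:
  x_c1 = (L1/2)*cos(t1) = 2.15 * 0.3907 = 0.8401 m
Horizontal distance from joint 1 to link-2 COM:
  x_c2 = L1*cos(t1) + Lc2*cos(t1+t2)
       = 4.3*0.3907 + 1.6*0.225 = 2.0401 m
tau1 = m1*g*x_c1 + m2*g*x_c2
     = 3*9.81*0.8401 + 4*9.81*2.0401
     = 24.7233 + 80.0522
     = 104.7755 Nm


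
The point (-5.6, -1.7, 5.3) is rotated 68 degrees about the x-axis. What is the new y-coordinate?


Rotation about x-axis: y' = y*cos(theta) - z*sin(theta)
= -1.7 * 0.3746 - 5.3 * 0.9272
= -5.5509


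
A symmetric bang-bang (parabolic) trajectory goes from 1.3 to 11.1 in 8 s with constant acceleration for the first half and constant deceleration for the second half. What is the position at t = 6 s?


Symmetric rest-to-rest: each phase covers (pf-p0)/2 in time T/2. 0.5*a*(T/2)^2 = (pf-p0)/2 => a = 4*(pf-p0)/T^2
a = 4*(11.1-1.3)/8^2 = 0.6125
t = 6 is in the deceleration phase (t > T/2).
p = pf - 0.5*a*(T-t)^2 = 11.1 - 0.5*0.6125*2^2
= 9.875


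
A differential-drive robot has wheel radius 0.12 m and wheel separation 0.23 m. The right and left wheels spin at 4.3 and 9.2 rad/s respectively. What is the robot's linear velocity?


vR = r*wR = 0.12*4.3 = 0.516 m/s
vL = r*wL = 0.12*9.2 = 1.104 m/s
v = (vR+vL)/2 = 0.81 m/s
omega = (vR-vL)/L = -2.5565 rad/s
linear velocity = 0.81 m/s


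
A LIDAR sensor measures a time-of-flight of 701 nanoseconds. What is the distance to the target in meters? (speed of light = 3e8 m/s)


tof = 701 ns = 7.01e-07 s
dist = c * tof / 2
= 3e8 * 7.01e-07 / 2
= 105.15 m


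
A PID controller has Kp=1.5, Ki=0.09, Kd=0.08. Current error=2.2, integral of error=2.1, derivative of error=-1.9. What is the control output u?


u = Kp*e + Ki*int(e) + Kd*de/dt
= 1.5*2.2 + 0.09*2.1 + 0.08*(-1.9)
= 3.3 + 0.189 + -0.152
= 3.337


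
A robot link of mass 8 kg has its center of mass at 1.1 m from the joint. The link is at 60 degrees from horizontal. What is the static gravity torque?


tau = m*g*L*cos(angle)
= 8 * 9.81 * 1.1 * cos(60 deg)
= 8 * 9.81 * 1.1 * 0.5
= 43.164 Nm


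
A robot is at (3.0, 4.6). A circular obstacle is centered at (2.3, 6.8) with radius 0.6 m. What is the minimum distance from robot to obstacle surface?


center_dist = sqrt((3.0-2.3)^2 + (4.6-6.8)^2)
= sqrt(0.49 + 4.84)
= 2.3087
min_dist = center_dist - radius = 2.3087 - 0.6 = 1.7087 m


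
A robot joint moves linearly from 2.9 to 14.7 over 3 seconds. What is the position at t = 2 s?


s = t/T = 2/3 = 0.6667
p(t) = p0 + (pf-p0)*s
= 2.9 + (14.7 - 2.9) * 0.6667
= 10.7667


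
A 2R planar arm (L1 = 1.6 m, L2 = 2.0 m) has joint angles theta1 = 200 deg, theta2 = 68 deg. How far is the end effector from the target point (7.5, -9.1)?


End effector via forward kinematics:
x = L1*cos(t1) + L2*cos(t1+t2) = -1.5733
y = L1*sin(t1) + L2*sin(t1+t2) = -2.546
Distance to target:
d = sqrt((7.5 - -1.5733)^2 + (-9.1 - -2.546)^2)
= sqrt(82.3249 + 42.9547)
= 11.1928 m


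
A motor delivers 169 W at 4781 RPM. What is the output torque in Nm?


omega = 4781 * 2*pi/60 = 500.6651 rad/s
tau = P / omega = 169 / 500.6651
= 0.3376 Nm


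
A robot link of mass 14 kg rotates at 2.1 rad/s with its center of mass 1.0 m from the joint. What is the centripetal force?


F = m * omega^2 * r
= 14 * 2.1^2 * 1.0
= 14 * 4.41 * 1.0
= 61.74 N


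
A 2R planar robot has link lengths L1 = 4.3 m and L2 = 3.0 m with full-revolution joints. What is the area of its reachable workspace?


r_max = L1 + L2 = 7.3 m
r_min = |L1 - L2| = 1.3 m
Area = pi*(r_max^2 - r_min^2)
= pi*(53.29 - 1.69)
= pi * 51.6
= 162.1062 m^2


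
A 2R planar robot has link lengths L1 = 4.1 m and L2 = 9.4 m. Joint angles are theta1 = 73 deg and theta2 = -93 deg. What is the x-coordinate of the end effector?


Convert angles to radians: theta1 = 1.2741, theta2 = -1.6232
x = L1*cos(theta1) + L2*cos(theta1+theta2)
x = 1.1987 + 8.8331
x = 10.0318


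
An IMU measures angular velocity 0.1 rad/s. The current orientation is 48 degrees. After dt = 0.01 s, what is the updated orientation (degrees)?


delta_theta = w * dt = 0.1 * 0.01 = 0.001 rad
= 0.0573 deg
theta_new = 48 + 0.0573 = 48.0573 deg


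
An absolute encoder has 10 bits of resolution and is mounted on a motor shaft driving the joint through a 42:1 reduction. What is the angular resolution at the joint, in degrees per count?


counts = 2^10 = 1024
effective counts at joint = 1024 * 42 = 43008
resolution = 360 / 43008
= 0.0084 deg/count


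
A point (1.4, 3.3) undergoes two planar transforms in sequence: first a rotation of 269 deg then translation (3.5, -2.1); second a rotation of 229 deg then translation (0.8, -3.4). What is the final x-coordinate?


After transform 1:
x1 = cos(269)*1.4 - sin(269)*3.3 + 3.5 = 6.7751
y1 = sin(269)*1.4 + cos(269)*3.3 + -2.1 = -3.5574
After transform 2:
x2 = cos(229)*6.7751 - sin(229)*-3.5574 + 0.8
= -6.3296


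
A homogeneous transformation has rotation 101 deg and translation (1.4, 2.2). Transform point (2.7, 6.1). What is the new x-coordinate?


x' = cos(theta)*px - sin(theta)*py + tx
= -0.1908*2.7 - 0.9816*6.1 + 1.4
= -5.1031


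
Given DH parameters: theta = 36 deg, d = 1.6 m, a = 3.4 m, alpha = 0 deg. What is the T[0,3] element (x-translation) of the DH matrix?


T[0,3] = a * cos(theta)
= 3.4 * cos(36 deg)
= 3.4 * 0.809
= 2.7507


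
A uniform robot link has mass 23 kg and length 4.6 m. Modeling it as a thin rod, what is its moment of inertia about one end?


I = (1/3) * m * L^2
= (1/3) * 23 * 4.6^2
= 0.333333 * 23 * 21.16
= 162.2267 kg*m^2


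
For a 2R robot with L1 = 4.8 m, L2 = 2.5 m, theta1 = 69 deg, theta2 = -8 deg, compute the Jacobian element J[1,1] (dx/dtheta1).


J[1,1] = -L1*sin(t1) - L2*sin(t1+t2)
= -4.8*sin(69) - 2.5*sin(61)
= -6.6677


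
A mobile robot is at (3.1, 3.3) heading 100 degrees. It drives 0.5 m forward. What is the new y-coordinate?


y_new = y0 + d*sin(theta)
= 3.3 + 0.5*sin(100)
= 3.3 + 0.4924
= 3.7924


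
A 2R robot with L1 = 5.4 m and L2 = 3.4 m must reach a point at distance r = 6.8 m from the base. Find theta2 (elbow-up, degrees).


cos(theta2) = (r^2 - L1^2 - L2^2) / (2*L1*L2)
cos(theta2) = (46.24 - 29.16 - 11.56) / 36.72
cos(theta2) = 0.150327
theta2 = 81.3541 degrees


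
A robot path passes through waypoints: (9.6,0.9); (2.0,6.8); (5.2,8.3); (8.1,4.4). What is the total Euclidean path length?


Segment lengths:
  seg1 = sqrt((-7.6)^2 + (5.9)^2) = 9.6213
  seg2 = sqrt((3.2)^2 + (1.5)^2) = 3.5341
  seg3 = sqrt((2.9)^2 + (-3.9)^2) = 4.86
Total = 18.0155


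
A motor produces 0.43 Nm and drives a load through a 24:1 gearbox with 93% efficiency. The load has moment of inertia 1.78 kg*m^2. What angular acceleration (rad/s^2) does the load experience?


tau_out = tau_motor * N * eta
= 0.43 * 24 * 0.93 = 9.5976 Nm
alpha = tau_out / I = 9.5976 / 1.78
= 5.3919 rad/s^2


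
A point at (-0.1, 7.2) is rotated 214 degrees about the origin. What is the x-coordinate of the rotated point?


x' = x*cos(theta) - y*sin(theta)
cos(214 deg) = -0.829, sin(214 deg) = -0.5592
x' = -0.1 * -0.829 - 7.2 * -0.5592
= 0.0829 - -4.0262
= 4.1091


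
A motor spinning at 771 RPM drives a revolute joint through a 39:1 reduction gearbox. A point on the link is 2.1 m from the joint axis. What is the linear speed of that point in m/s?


omega_motor = 771 * 2*pi/60 = 80.7389 rad/s
omega_joint = omega_motor / 39 = 2.0702 rad/s
v = omega_joint * r = 2.0702 * 2.1
= 4.3475 m/s


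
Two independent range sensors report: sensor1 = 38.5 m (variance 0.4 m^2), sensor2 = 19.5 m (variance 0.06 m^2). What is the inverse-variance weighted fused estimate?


w1 = (1/var1) / (1/var1 + 1/var2)
   = 2.5 / (2.5 + 16.6667) = 0.1304
w2 = 1 - w1 = 0.8696
fused = w1*s1 + w2*s2 = 5.0217 + 16.9565
= 21.9783 m


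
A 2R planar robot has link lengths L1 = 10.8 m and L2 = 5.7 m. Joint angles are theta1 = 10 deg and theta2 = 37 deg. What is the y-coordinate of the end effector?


Convert angles to radians: theta1 = 0.1745, theta2 = 0.6458
y = L1*sin(theta1) + L2*sin(theta1+theta2)
y = 1.8754 + 4.1687
y = 6.0441


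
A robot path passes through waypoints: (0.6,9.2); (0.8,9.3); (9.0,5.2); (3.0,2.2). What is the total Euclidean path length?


Segment lengths:
  seg1 = sqrt((0.2)^2 + (0.1)^2) = 0.2236
  seg2 = sqrt((8.2)^2 + (-4.1)^2) = 9.1679
  seg3 = sqrt((-6.0)^2 + (-3.0)^2) = 6.7082
Total = 16.0997


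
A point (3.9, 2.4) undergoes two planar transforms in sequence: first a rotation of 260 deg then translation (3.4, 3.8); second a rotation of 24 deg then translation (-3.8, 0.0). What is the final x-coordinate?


After transform 1:
x1 = cos(260)*3.9 - sin(260)*2.4 + 3.4 = 5.0863
y1 = sin(260)*3.9 + cos(260)*2.4 + 3.8 = -0.4575
After transform 2:
x2 = cos(24)*5.0863 - sin(24)*-0.4575 + -3.8
= 1.0327


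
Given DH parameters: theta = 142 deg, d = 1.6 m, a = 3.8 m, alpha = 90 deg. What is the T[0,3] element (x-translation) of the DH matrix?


T[0,3] = a * cos(theta)
= 3.8 * cos(142 deg)
= 3.8 * -0.788
= -2.9944


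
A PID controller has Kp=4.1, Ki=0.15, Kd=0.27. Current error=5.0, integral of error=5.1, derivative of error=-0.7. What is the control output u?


u = Kp*e + Ki*int(e) + Kd*de/dt
= 4.1*5.0 + 0.15*5.1 + 0.27*(-0.7)
= 20.5 + 0.765 + -0.189
= 21.076


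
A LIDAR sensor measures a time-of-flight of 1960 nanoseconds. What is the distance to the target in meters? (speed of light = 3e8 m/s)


tof = 1960 ns = 1.96e-06 s
dist = c * tof / 2
= 3e8 * 1.96e-06 / 2
= 294.0 m


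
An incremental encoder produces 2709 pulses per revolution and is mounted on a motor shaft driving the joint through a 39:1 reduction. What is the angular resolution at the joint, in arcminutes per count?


counts per rev = 2709
effective counts at joint = 2709 * 39 = 105651
resolution = 360*60 / 105651
= 0.2044 arcmin/count


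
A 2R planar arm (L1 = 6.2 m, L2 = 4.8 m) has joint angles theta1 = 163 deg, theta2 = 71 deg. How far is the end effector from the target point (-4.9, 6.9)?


End effector via forward kinematics:
x = L1*cos(t1) + L2*cos(t1+t2) = -8.7505
y = L1*sin(t1) + L2*sin(t1+t2) = -2.0706
Distance to target:
d = sqrt((-4.9 - -8.7505)^2 + (6.9 - -2.0706)^2)
= sqrt(14.826 + 80.4713)
= 9.762 m


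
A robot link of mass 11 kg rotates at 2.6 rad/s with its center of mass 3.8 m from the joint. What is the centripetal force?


F = m * omega^2 * r
= 11 * 2.6^2 * 3.8
= 11 * 6.76 * 3.8
= 282.568 N


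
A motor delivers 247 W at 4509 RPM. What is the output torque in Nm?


omega = 4509 * 2*pi/60 = 472.1814 rad/s
tau = P / omega = 247 / 472.1814
= 0.5231 Nm


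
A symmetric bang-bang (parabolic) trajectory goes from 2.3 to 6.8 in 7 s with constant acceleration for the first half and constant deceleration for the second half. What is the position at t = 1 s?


Symmetric rest-to-rest: each phase covers (pf-p0)/2 in time T/2. 0.5*a*(T/2)^2 = (pf-p0)/2 => a = 4*(pf-p0)/T^2
a = 4*(6.8-2.3)/7^2 = 0.3673
t = 1 is in the acceleration phase (t <= T/2).
p = p0 + 0.5*a*t^2 = 2.3 + 0.5*0.3673*1^2
= 2.4837


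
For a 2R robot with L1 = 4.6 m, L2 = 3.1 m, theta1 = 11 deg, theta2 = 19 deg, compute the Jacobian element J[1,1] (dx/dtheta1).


J[1,1] = -L1*sin(t1) - L2*sin(t1+t2)
= -4.6*sin(11) - 3.1*sin(30)
= -2.4277


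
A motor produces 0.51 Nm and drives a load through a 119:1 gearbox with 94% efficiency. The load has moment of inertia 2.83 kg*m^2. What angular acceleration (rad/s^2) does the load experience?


tau_out = tau_motor * N * eta
= 0.51 * 119 * 0.94 = 57.0486 Nm
alpha = tau_out / I = 57.0486 / 2.83
= 20.1585 rad/s^2


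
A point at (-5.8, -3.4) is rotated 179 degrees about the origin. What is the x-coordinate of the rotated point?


x' = x*cos(theta) - y*sin(theta)
cos(179 deg) = -0.9998, sin(179 deg) = 0.0175
x' = -5.8 * -0.9998 - -3.4 * 0.0175
= 5.7991 - -0.0593
= 5.8585


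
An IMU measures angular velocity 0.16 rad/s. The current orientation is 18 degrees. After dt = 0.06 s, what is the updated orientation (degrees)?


delta_theta = w * dt = 0.16 * 0.06 = 0.0096 rad
= 0.55 deg
theta_new = 18 + 0.55 = 18.55 deg


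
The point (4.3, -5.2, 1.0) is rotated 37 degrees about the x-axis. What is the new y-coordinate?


Rotation about x-axis: y' = y*cos(theta) - z*sin(theta)
= -5.2 * 0.7986 - 1.0 * 0.6018
= -4.7547


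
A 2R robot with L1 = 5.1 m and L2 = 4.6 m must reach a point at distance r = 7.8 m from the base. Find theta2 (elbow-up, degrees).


cos(theta2) = (r^2 - L1^2 - L2^2) / (2*L1*L2)
cos(theta2) = (60.84 - 26.01 - 21.16) / 46.92
cos(theta2) = 0.291347
theta2 = 73.0614 degrees


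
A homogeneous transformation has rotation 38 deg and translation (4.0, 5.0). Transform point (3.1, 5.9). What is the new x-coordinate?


x' = cos(theta)*px - sin(theta)*py + tx
= 0.788*3.1 - 0.6157*5.9 + 4.0
= 2.8104


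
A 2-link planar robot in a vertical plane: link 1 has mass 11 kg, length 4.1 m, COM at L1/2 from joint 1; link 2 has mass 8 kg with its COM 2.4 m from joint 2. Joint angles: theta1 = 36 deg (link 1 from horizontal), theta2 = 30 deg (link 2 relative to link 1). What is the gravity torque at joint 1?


Horizontal distance from joint 1 to link-1 COM:
  x_c1 = (L1/2)*cos(t1) = 2.05 * 0.809 = 1.6585 m
Horizontal distance from joint 1 to link-2 COM:
  x_c2 = L1*cos(t1) + Lc2*cos(t1+t2)
       = 4.1*0.809 + 2.4*0.4067 = 4.2931 m
tau1 = m1*g*x_c1 + m2*g*x_c2
     = 11*9.81*1.6585 + 8*9.81*4.2931
     = 178.9671 + 336.9254
     = 515.8925 Nm


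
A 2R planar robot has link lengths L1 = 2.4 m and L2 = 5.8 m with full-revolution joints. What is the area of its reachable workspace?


r_max = L1 + L2 = 8.2 m
r_min = |L1 - L2| = 3.4 m
Area = pi*(r_max^2 - r_min^2)
= pi*(67.24 - 11.56)
= pi * 55.68
= 174.9239 m^2


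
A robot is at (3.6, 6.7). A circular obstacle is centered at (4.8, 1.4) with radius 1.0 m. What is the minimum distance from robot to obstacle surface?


center_dist = sqrt((3.6-4.8)^2 + (6.7-1.4)^2)
= sqrt(1.44 + 28.09)
= 5.4342
min_dist = center_dist - radius = 5.4342 - 1.0 = 4.4342 m


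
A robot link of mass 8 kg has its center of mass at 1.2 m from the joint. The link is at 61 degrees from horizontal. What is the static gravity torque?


tau = m*g*L*cos(angle)
= 8 * 9.81 * 1.2 * cos(61 deg)
= 8 * 9.81 * 1.2 * 0.4848
= 45.6574 Nm


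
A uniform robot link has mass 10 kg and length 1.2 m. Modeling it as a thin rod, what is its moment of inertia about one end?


I = (1/3) * m * L^2
= (1/3) * 10 * 1.2^2
= 0.333333 * 10 * 1.44
= 4.8 kg*m^2


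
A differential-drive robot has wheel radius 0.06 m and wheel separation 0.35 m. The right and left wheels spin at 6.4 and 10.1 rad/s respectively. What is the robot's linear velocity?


vR = r*wR = 0.06*6.4 = 0.384 m/s
vL = r*wL = 0.06*10.1 = 0.606 m/s
v = (vR+vL)/2 = 0.495 m/s
omega = (vR-vL)/L = -0.6343 rad/s
linear velocity = 0.495 m/s


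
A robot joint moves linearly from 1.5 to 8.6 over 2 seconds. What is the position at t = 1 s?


s = t/T = 1/2 = 0.5
p(t) = p0 + (pf-p0)*s
= 1.5 + (8.6 - 1.5) * 0.5
= 5.05


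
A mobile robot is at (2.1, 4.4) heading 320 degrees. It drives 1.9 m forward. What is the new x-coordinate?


x_new = x0 + d*cos(theta)
= 2.1 + 1.9*cos(320)
= 2.1 + 1.4555
= 3.5555


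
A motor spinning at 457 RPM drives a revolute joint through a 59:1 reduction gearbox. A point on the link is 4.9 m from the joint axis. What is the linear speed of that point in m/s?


omega_motor = 457 * 2*pi/60 = 47.8569 rad/s
omega_joint = omega_motor / 59 = 0.8111 rad/s
v = omega_joint * r = 0.8111 * 4.9
= 3.9746 m/s


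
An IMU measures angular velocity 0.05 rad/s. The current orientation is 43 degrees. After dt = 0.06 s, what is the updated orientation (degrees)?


delta_theta = w * dt = 0.05 * 0.06 = 0.003 rad
= 0.1719 deg
theta_new = 43 + 0.1719 = 43.1719 deg


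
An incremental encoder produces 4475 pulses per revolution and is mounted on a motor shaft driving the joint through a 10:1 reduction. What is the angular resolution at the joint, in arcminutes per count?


counts per rev = 4475
effective counts at joint = 4475 * 10 = 44750
resolution = 360*60 / 44750
= 0.4827 arcmin/count


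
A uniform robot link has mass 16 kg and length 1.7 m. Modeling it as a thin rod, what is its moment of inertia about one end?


I = (1/3) * m * L^2
= (1/3) * 16 * 1.7^2
= 0.333333 * 16 * 2.89
= 15.4133 kg*m^2
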